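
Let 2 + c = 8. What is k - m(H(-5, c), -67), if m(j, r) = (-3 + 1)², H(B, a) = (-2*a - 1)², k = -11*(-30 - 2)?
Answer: 348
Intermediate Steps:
k = 352 (k = -11*(-32) = 352)
c = 6 (c = -2 + 8 = 6)
H(B, a) = (-1 - 2*a)²
m(j, r) = 4 (m(j, r) = (-2)² = 4)
k - m(H(-5, c), -67) = 352 - 1*4 = 352 - 4 = 348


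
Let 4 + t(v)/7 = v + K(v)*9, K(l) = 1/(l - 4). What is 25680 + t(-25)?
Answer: 738770/29 ≈ 25475.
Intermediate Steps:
K(l) = 1/(-4 + l)
t(v) = -28 + 7*v + 63/(-4 + v) (t(v) = -28 + 7*(v + 9/(-4 + v)) = -28 + (7*v + 63/(-4 + v)) = -28 + 7*v + 63/(-4 + v))
25680 + t(-25) = 25680 + (-28 + 7*(-25) + 63/(-4 - 25)) = 25680 + (-28 - 175 + 63/(-29)) = 25680 + (-28 - 175 + 63*(-1/29)) = 25680 + (-28 - 175 - 63/29) = 25680 - 5950/29 = 738770/29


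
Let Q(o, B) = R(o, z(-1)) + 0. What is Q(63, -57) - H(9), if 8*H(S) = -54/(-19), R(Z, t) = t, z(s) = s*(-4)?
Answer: 277/76 ≈ 3.6447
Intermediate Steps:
z(s) = -4*s
Q(o, B) = 4 (Q(o, B) = -4*(-1) + 0 = 4 + 0 = 4)
H(S) = 27/76 (H(S) = (-54/(-19))/8 = (-54*(-1/19))/8 = (⅛)*(54/19) = 27/76)
Q(63, -57) - H(9) = 4 - 1*27/76 = 4 - 27/76 = 277/76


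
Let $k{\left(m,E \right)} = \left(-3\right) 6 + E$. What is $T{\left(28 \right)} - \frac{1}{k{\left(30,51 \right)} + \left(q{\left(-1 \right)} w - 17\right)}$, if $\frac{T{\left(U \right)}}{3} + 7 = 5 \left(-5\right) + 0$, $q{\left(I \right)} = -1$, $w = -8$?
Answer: $- \frac{2305}{24} \approx -96.042$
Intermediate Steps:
$k{\left(m,E \right)} = -18 + E$
$T{\left(U \right)} = -96$ ($T{\left(U \right)} = -21 + 3 \left(5 \left(-5\right) + 0\right) = -21 + 3 \left(-25 + 0\right) = -21 + 3 \left(-25\right) = -21 - 75 = -96$)
$T{\left(28 \right)} - \frac{1}{k{\left(30,51 \right)} + \left(q{\left(-1 \right)} w - 17\right)} = -96 - \frac{1}{\left(-18 + 51\right) - 9} = -96 - \frac{1}{33 + \left(8 - 17\right)} = -96 - \frac{1}{33 - 9} = -96 - \frac{1}{24} = - \frac{2305}{24}$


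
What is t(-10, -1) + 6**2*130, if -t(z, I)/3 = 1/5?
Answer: 23397/5 ≈ 4679.4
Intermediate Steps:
t(z, I) = -3/5
t(-10, -1) + 6**2*130 = -3/5 + 6**2*130 = -3/5 + 36*130 = -3/5 + 4680 = 23397/5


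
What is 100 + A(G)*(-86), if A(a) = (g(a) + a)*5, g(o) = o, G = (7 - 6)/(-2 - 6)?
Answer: 415/2 ≈ 207.50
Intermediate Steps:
G = -⅛ (G = 1/(-8) = 1*(-⅛) = -⅛ ≈ -0.12500)
A(a) = 10*a (A(a) = (a + a)*5 = (2*a)*5 = 10*a)
100 + A(G)*(-86) = 100 + (10*(-⅛))*(-86) = 100 - 5/4*(-86) = 100 + 215/2 = 415/2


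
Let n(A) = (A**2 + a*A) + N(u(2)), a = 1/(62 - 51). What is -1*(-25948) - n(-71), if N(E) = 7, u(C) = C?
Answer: 229971/11 ≈ 20906.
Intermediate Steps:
a = 1/11 ≈ 0.090909
n(A) = 7 + A**2 + A/11 (n(A) = (A**2 + A/11) + 7 = 7 + A**2 + A/11)
-1*(-25948) - n(-71) = -1*(-25948) - (7 + (-71)**2 + (1/11)*(-71)) = 25948 - (7 + 5041 - 71/11) = 25948 - 1*55457/11 = 25948 - 55457/11 = 229971/11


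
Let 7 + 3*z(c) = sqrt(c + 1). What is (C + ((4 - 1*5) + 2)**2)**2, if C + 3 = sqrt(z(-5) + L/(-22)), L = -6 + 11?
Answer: (132 - sqrt(66)*sqrt(-169 + 44*I))**2/4356 ≈ 0.61302 - 5.7872*I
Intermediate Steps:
z(c) = -7/3 + sqrt(1 + c)/3 (z(c) = -7/3 + sqrt(c + 1)/3 = -7/3 + sqrt(1 + c)/3)
L = 5
C = -3 + sqrt(-169/66 + 2*I/3) (C = -3 + sqrt((-7/3 + sqrt(1 - 5)/3) + 5/(-22)) = -3 + sqrt((-7/3 + sqrt(-4)/3) + 5*(-1/22)) = -3 + sqrt((-7/3 + (2*I)/3) - 5/22) = -3 + sqrt((-7/3 + 2*I/3) - 5/22) = -3 + sqrt(-169/66 + 2*I/3) ≈ -2.7934 + 1.6135*I)
(C + ((4 - 1*5) + 2)**2)**2 = ((-3 + sqrt(-11154 + 2904*I)/66) + ((4 - 1*5) + 2)**2)**2 = ((-3 + sqrt(-11154 + 2904*I)/66) + ((4 - 5) + 2)**2)**2 = ((-3 + sqrt(-11154 + 2904*I)/66) + (-1 + 2)**2)**2 = ((-3 + sqrt(-11154 + 2904*I)/66) + 1**2)**2 = ((-3 + sqrt(-11154 + 2904*I)/66) + 1)**2 = (-2 + sqrt(-11154 + 2904*I)/66)**2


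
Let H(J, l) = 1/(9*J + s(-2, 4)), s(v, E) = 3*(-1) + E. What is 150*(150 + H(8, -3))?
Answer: 1642650/73 ≈ 22502.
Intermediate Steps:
s(v, E) = -3 + E
H(J, l) = 1/(1 + 9*J) (H(J, l) = 1/(9*J + (-3 + 4)) = 1/(9*J + 1) = 1/(1 + 9*J))
150*(150 + H(8, -3)) = 150*(150 + 1/(1 + 9*8)) = 150*(150 + 1/(1 + 72)) = 150*(150 + 1/73) = 150*(10951/73) = 1642650/73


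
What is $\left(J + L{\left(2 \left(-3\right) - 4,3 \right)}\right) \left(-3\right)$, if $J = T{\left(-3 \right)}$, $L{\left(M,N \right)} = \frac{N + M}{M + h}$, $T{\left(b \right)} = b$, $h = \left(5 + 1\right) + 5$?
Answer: $30$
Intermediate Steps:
$h = 11$ ($h = 6 + 5 = 11$)
$L{\left(M,N \right)} = \frac{M + N}{11 + M}$ ($L{\left(M,N \right)} = \frac{N + M}{M + 11} = \frac{M + N}{11 + M}$)
$J = -3$
$\left(J + L{\left(2 \left(-3\right) - 4,3 \right)}\right) \left(-3\right) = \left(-3 + \frac{\left(2 \left(-3\right) - 4\right) + 3}{11 + \left(2 \left(-3\right) - 4\right)}\right) \left(-3\right) = \left(-3 + \frac{\left(-6 - 4\right) + 3}{11 - 10}\right) \left(-3\right) = \left(-3 + \frac{-10 + 3}{11 - 10}\right) \left(-3\right) = \left(-3 + 1^{-1} \left(-7\right)\right) \left(-3\right) = \left(-3 + 1 \left(-7\right)\right) \left(-3\right) = \left(-3 - 7\right) \left(-3\right) = \left(-10\right) \left(-3\right) = 30$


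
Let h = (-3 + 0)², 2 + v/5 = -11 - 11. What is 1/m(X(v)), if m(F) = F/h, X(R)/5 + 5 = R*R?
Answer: 9/71975 ≈ 0.00012504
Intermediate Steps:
v = -120 (v = -10 + 5*(-11 - 11) = -10 + 5*(-22) = -10 - 110 = -120)
h = 9 (h = (-3)² = 9)
X(R) = -25 + 5*R² (X(R) = -25 + 5*(R*R) = -25 + 5*R²)
m(F) = F/9
1/m(X(v)) = 1/((-25 + 5*(-120)²)/9) = 1/((-25 + 5*14400)/9) = 1/((-25 + 72000)/9) = 1/((⅑)*71975) = 1/(71975/9) = 9/71975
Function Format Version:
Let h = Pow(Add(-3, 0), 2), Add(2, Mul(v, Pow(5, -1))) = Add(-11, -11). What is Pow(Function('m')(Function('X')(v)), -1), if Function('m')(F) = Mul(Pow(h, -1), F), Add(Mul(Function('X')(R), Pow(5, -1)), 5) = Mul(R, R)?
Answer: Rational(9, 71975) ≈ 0.00012504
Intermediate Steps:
v = -120 (v = Add(-10, Mul(5, Add(-11, -11))) = Add(-10, Mul(5, -22)) = Add(-10, -110) = -120)
h = 9 (h = Pow(-3, 2) = 9)
Function('X')(R) = Add(-25, Mul(5, Pow(R, 2))) (Function('X')(R) = Add(-25, Mul(5, Mul(R, R))) = Add(-25, Mul(5, Pow(R, 2))))
Function('m')(F) = Mul(Rational(1, 9), F) (Function('m')(F) = Mul(Pow(9, -1), F) = Mul(Rational(1, 9), F))
Pow(Function('m')(Function('X')(v)), -1) = Pow(Mul(Rational(1, 9), Add(-25, Mul(5, Pow(-120, 2)))), -1) = Pow(Mul(Rational(1, 9), Add(-25, Mul(5, 14400))), -1) = Pow(Mul(Rational(1, 9), Add(-25, 72000)), -1) = Pow(Mul(Rational(1, 9), 71975), -1) = Pow(Rational(71975, 9), -1) = Rational(9, 71975)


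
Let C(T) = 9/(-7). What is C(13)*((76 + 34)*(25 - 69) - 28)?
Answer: 43812/7 ≈ 6258.9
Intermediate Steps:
C(T) = -9/7 (C(T) = 9*(-1/7) = -9/7)
C(13)*((76 + 34)*(25 - 69) - 28) = -9*((76 + 34)*(25 - 69) - 28)/7 = -9*(110*(-44) - 28)/7 = -9*(-4840 - 28)/7 = -9/7*(-4868) = 43812/7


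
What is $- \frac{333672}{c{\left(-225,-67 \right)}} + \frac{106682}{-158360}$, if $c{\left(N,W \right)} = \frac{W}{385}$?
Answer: $\frac{10171753775753}{5305060} \approx 1.9174 \cdot 10^{6}$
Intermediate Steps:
$c{\left(N,W \right)} = \frac{W}{385}$ ($c{\left(N,W \right)} = W \frac{1}{385} = \frac{W}{385}$)
$- \frac{333672}{c{\left(-225,-67 \right)}} + \frac{106682}{-158360} = - \frac{333672}{\frac{1}{385} \left(-67\right)} + \frac{106682}{-158360} = - \frac{333672}{- \frac{67}{385}} + 106682 \left(- \frac{1}{158360}\right) = \left(-333672\right) \left(- \frac{385}{67}\right) - \frac{53341}{79180} = \frac{128463720}{67} - \frac{53341}{79180} = \frac{10171753775753}{5305060}$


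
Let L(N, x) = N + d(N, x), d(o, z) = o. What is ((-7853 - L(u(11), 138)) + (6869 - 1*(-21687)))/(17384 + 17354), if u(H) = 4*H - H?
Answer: 20637/34738 ≈ 0.59408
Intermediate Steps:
u(H) = 3*H
L(N, x) = 2*N (L(N, x) = N + N = 2*N)
((-7853 - L(u(11), 138)) + (6869 - 1*(-21687)))/(17384 + 17354) = ((-7853 - 2*3*11) + (6869 - 1*(-21687)))/(17384 + 17354) = ((-7853 - 2*33) + (6869 + 21687))/34738 = ((-7853 - 1*66) + 28556)*(1/34738) = ((-7853 - 66) + 28556)*(1/34738) = (-7919 + 28556)*(1/34738) = 20637*(1/34738) = 20637/34738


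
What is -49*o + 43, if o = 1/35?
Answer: 208/5 ≈ 41.600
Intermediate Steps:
o = 1/35 ≈ 0.028571
-49*o + 43 = -49*1/35 + 43 = -7/5 + 43 = 208/5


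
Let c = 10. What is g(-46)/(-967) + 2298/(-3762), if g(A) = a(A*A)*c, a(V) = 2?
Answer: -382901/606309 ≈ -0.63153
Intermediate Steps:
g(A) = 20 (g(A) = 2*10 = 20)
g(-46)/(-967) + 2298/(-3762) = 20/(-967) + 2298/(-3762) = 20*(-1/967) + 2298*(-1/3762) = -20/967 - 383/627 = -382901/606309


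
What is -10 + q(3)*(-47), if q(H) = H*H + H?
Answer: -574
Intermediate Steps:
q(H) = H + H² (q(H) = H² + H = H + H²)
-10 + q(3)*(-47) = -10 + (3*(1 + 3))*(-47) = -10 + (3*4)*(-47) = -10 + 12*(-47) = -10 - 564 = -574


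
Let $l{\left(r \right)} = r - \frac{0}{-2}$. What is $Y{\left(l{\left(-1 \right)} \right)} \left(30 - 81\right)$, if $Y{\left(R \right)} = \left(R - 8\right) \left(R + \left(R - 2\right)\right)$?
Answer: $-1836$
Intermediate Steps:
$l{\left(r \right)} = r$ ($l{\left(r \right)} = r - 0 \left(- \frac{1}{2}\right) = r - 0 = r + 0 = r$)
$Y{\left(R \right)} = \left(-8 + R\right) \left(-2 + 2 R\right)$ ($Y{\left(R \right)} = \left(-8 + R\right) \left(R + \left(-2 + R\right)\right) = \left(-8 + R\right) \left(-2 + 2 R\right)$)
$Y{\left(l{\left(-1 \right)} \right)} \left(30 - 81\right) = \left(16 - -18 + 2 \left(-1\right)^{2}\right) \left(30 - 81\right) = \left(16 + 18 + 2 \cdot 1\right) \left(-51\right) = \left(16 + 18 + 2\right) \left(-51\right) = 36 \left(-51\right) = -1836$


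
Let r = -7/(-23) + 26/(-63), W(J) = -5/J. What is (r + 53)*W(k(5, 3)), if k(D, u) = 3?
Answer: -383200/4347 ≈ -88.153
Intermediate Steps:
r = -157/1449 (r = -7*(-1/23) + 26*(-1/63) = 7/23 - 26/63 = -157/1449 ≈ -0.10835)
(r + 53)*W(k(5, 3)) = (-157/1449 + 53)*(-5/3) = 76640*(-5*⅓)/1449 = (76640/1449)*(-5/3) = -383200/4347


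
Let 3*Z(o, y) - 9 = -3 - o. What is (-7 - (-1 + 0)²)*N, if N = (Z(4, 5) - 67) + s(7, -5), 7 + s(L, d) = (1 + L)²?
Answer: 224/3 ≈ 74.667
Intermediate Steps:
s(L, d) = -7 + (1 + L)²
Z(o, y) = 2 - o/3 (Z(o, y) = 3 + (-3 - o)/3 = 3 + (-1 - o/3) = 2 - o/3)
N = -28/3 (N = ((2 - ⅓*4) - 67) + (-7 + (1 + 7)²) = ((2 - 4/3) - 67) + (-7 + 8²) = (⅔ - 67) + (-7 + 64) = -199/3 + 57 = -28/3 ≈ -9.3333)
(-7 - (-1 + 0)²)*N = (-7 - (-1 + 0)²)*(-28/3) = (-7 - 1*(-1)²)*(-28/3) = (-7 - 1*1)*(-28/3) = (-7 - 1)*(-28/3) = -8*(-28/3) = 224/3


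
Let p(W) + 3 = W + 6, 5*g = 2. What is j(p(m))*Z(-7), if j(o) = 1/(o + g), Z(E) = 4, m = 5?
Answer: 10/21 ≈ 0.47619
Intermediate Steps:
g = ⅖ (g = (⅕)*2 = ⅖ ≈ 0.40000)
p(W) = 3 + W (p(W) = -3 + (W + 6) = -3 + (6 + W) = 3 + W)
j(o) = 1/(⅖ + o) (j(o) = 1/(o + ⅖) = 1/(⅖ + o))
j(p(m))*Z(-7) = (5/(2 + 5*(3 + 5)))*4 = (5/(2 + 5*8))*4 = (5/(2 + 40))*4 = (5/42)*4 = 10/21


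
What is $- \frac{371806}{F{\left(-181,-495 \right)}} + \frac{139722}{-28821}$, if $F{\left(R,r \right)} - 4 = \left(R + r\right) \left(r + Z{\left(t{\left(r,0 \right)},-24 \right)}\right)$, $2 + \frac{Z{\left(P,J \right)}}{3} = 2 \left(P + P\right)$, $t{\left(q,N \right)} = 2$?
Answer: $- \frac{9295002993}{1548917396} \approx -6.001$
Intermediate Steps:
$Z{\left(P,J \right)} = -6 + 12 P$ ($Z{\left(P,J \right)} = -6 + 3 \cdot 2 \left(P + P\right) = -6 + 3 \cdot 2 \cdot 2 P = -6 + 3 \cdot 4 P = -6 + 12 P$)
$F{\left(R,r \right)} = 4 + \left(18 + r\right) \left(R + r\right)$ ($F{\left(R,r \right)} = 4 + \left(R + r\right) \left(r + \left(-6 + 12 \cdot 2\right)\right) = 4 + \left(R + r\right) \left(r + \left(-6 + 24\right)\right) = 4 + \left(R + r\right) \left(r + 18\right) = 4 + \left(R + r\right) \left(18 + r\right) = 4 + \left(18 + r\right) \left(R + r\right)$)
$- \frac{371806}{F{\left(-181,-495 \right)}} + \frac{139722}{-28821} = - \frac{371806}{4 + \left(-495\right)^{2} + 18 \left(-181\right) + 18 \left(-495\right) - -89595} + \frac{139722}{-28821} = - \frac{371806}{4 + 245025 - 3258 - 8910 + 89595} + 139722 \left(- \frac{1}{28821}\right) = - \frac{371806}{322456} - \frac{46574}{9607} = \left(-371806\right) \frac{1}{322456} - \frac{46574}{9607} = - \frac{185903}{161228} - \frac{46574}{9607} = - \frac{9295002993}{1548917396}$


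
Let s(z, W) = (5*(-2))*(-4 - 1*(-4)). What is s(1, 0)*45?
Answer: 0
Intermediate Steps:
s(z, W) = 0 (s(z, W) = -10*(-4 + 4) = -10*0 = 0)
s(1, 0)*45 = 0*45 = 0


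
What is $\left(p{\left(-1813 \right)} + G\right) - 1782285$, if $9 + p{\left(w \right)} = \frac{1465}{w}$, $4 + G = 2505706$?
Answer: $\frac{1311537239}{1813} \approx 7.2341 \cdot 10^{5}$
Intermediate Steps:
$G = 2505702$ ($G = -4 + 2505706 = 2505702$)
$p{\left(w \right)} = -9 + \frac{1465}{w}$
$\left(p{\left(-1813 \right)} + G\right) - 1782285 = \left(\left(-9 + \frac{1465}{-1813}\right) + 2505702\right) - 1782285 = \left(\left(-9 + 1465 \left(- \frac{1}{1813}\right)\right) + 2505702\right) - 1782285 = \left(\left(-9 - \frac{1465}{1813}\right) + 2505702\right) - 1782285 = \left(- \frac{17782}{1813} + 2505702\right) - 1782285 = \frac{4542819944}{1813} - 1782285 = \frac{1311537239}{1813}$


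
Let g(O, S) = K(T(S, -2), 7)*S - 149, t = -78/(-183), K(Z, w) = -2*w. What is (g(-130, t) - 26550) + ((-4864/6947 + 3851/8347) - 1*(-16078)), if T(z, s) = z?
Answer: -37590374012776/3537183149 ≈ -10627.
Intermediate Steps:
t = 26/61 (t = -78*(-1/183) = 26/61 ≈ 0.42623)
g(O, S) = -149 - 14*S (g(O, S) = (-2*7)*S - 149 = -14*S - 149 = -149 - 14*S)
(g(-130, t) - 26550) + ((-4864/6947 + 3851/8347) - 1*(-16078)) = ((-149 - 14*26/61) - 26550) + ((-4864/6947 + 3851/8347) - 1*(-16078)) = ((-149 - 364/61) - 26550) + ((-4864*1/6947 + 3851*(1/8347)) + 16078) = (-9453/61 - 26550) + ((-4864/6947 + 3851/8347) + 16078) = -1629003/61 + (-13846911/57986609 + 16078) = -1629003/61 + 932294852591/57986609 = -37590374012776/3537183149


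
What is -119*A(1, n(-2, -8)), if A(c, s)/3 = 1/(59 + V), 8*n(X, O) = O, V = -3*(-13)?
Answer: -51/14 ≈ -3.6429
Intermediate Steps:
V = 39
n(X, O) = O/8
A(c, s) = 3/98 (A(c, s) = 3/(59 + 39) = 3/98)
-119*A(1, n(-2, -8)) = -119*3/98 = -51/14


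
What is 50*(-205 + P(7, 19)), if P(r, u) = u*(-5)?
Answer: -15000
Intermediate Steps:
P(r, u) = -5*u
50*(-205 + P(7, 19)) = 50*(-205 - 5*19) = 50*(-205 - 95) = 50*(-300) = -15000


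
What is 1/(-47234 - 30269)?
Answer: -1/77503 ≈ -1.2903e-5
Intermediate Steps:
1/(-47234 - 30269) = 1/(-77503) = -1/77503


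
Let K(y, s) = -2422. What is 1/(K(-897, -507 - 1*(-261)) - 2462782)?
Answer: -1/2465204 ≈ -4.0565e-7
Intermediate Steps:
1/(K(-897, -507 - 1*(-261)) - 2462782) = 1/(-2422 - 2462782) = 1/(-2465204) = -1/2465204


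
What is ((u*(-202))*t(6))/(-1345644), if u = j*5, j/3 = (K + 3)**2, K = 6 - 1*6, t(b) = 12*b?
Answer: 54540/37379 ≈ 1.4591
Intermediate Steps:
K = 0 (K = 6 - 6 = 0)
j = 27 (j = 3*(0 + 3)**2 = 3*3**2 = 3*9 = 27)
u = 135 (u = 27*5 = 135)
((u*(-202))*t(6))/(-1345644) = ((135*(-202))*(12*6))/(-1345644) = -27270*72*(-1/1345644) = -1963440*(-1/1345644) = 54540/37379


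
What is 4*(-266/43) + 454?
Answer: 18458/43 ≈ 429.26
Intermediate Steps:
4*(-266/43) + 454 = -1064/43 + 454 = 18458/43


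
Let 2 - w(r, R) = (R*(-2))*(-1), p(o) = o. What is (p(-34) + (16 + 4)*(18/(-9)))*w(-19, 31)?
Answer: 4440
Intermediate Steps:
w(r, R) = 2 - 2*R (w(r, R) = 2 - R*(-2)*(-1) = 2 - (-2*R)*(-1) = 2 - 2*R)
(p(-34) + (16 + 4)*(18/(-9)))*w(-19, 31) = (-34 + (16 + 4)*(18/(-9)))*(2 - 2*31) = (-34 + 20*(18*(-1/9)))*(2 - 62) = (-34 + 20*(-2))*(-60) = (-34 - 40)*(-60) = -74*(-60) = 4440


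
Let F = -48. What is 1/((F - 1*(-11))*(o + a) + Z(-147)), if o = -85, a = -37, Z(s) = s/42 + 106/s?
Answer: 294/1325875 ≈ 0.00022174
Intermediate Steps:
Z(s) = 106/s + s/42 (Z(s) = s*(1/42) + 106/s = s/42 + 106/s = 106/s + s/42)
1/((F - 1*(-11))*(o + a) + Z(-147)) = 1/((-48 - 1*(-11))*(-85 - 37) + (106/(-147) + (1/42)*(-147))) = 1/((-48 + 11)*(-122) + (106*(-1/147) - 7/2)) = 1/(-37*(-122) + (-106/147 - 7/2)) = 1/(4514 - 1241/294) = 1/(1325875/294) = 294/1325875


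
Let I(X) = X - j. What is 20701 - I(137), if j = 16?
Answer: 20580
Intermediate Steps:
I(X) = -16 + X (I(X) = X - 1*16 = X - 16 = -16 + X)
20701 - I(137) = 20701 - (-16 + 137) = 20701 - 1*121 = 20701 - 121 = 20580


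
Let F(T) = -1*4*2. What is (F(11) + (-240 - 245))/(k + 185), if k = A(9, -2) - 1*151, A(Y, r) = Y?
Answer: -493/43 ≈ -11.465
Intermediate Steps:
F(T) = -8 (F(T) = -4*2 = -8)
k = -142 (k = 9 - 1*151 = 9 - 151 = -142)
(F(11) + (-240 - 245))/(k + 185) = (-8 + (-240 - 245))/(-142 + 185) = (-8 - 485)/43 = -493*1/43 = -493/43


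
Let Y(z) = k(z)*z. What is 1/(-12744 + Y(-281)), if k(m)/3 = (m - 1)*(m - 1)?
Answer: -1/67051476 ≈ -1.4914e-8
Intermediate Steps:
k(m) = 3*(-1 + m)² (k(m) = 3*((m - 1)*(m - 1)) = 3*((-1 + m)*(-1 + m)) = 3*(-1 + m)²)
Y(z) = 3*z*(-1 + z)² (Y(z) = (3*(-1 + z)²)*z = 3*z*(-1 + z)²)
1/(-12744 + Y(-281)) = 1/(-12744 + 3*(-281)*(-1 - 281)²) = 1/(-12744 + 3*(-281)*(-282)²) = 1/(-12744 + 3*(-281)*79524) = 1/(-12744 - 67038732) = 1/(-67051476) = -1/67051476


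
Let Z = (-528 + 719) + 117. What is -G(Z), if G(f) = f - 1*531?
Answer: 223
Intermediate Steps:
Z = 308 (Z = 191 + 117 = 308)
G(f) = -531 + f (G(f) = f - 531 = -531 + f)
-G(Z) = -(-531 + 308) = -1*(-223) = 223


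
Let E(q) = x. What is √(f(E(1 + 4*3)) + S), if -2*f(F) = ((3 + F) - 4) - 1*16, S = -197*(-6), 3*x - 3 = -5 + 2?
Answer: √4762/2 ≈ 34.504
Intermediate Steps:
x = 0 (x = 1 + (-5 + 2)/3 = 1 + (⅓)*(-3) = 1 - 1 = 0)
E(q) = 0
S = 1182
f(F) = 17/2 - F/2 (f(F) = -(((3 + F) - 4) - 1*16)/2 = -((-1 + F) - 16)/2 = -(-17 + F)/2 = 17/2 - F/2)
√(f(E(1 + 4*3)) + S) = √((17/2 - ½*0) + 1182) = √((17/2 + 0) + 1182) = √(17/2 + 1182) = √(2381/2) = √4762/2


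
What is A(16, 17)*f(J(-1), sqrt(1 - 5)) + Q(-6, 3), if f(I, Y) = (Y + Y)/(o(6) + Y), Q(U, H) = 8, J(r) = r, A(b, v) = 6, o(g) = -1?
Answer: 88/5 - 24*I/5 ≈ 17.6 - 4.8*I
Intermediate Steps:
f(I, Y) = 2*Y/(-1 + Y) (f(I, Y) = (Y + Y)/(-1 + Y) = (2*Y)/(-1 + Y) = 2*Y/(-1 + Y))
A(16, 17)*f(J(-1), sqrt(1 - 5)) + Q(-6, 3) = 6*(2*sqrt(1 - 5)/(-1 + sqrt(1 - 5))) + 8 = 6*(2*sqrt(-4)/(-1 + sqrt(-4))) + 8 = 6*(2*(2*I)/(-1 + 2*I)) + 8 = 6*(2*(2*I)*((-1 - 2*I)/5)) + 8 = 6*(4*I*(-1 - 2*I)/5) + 8 = 24*I*(-1 - 2*I)/5 + 8 = 8 + 24*I*(-1 - 2*I)/5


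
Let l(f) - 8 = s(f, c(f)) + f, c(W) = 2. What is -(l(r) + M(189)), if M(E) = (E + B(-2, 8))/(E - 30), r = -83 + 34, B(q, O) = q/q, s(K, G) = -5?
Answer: 7124/159 ≈ 44.805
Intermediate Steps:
B(q, O) = 1
r = -49
M(E) = (1 + E)/(-30 + E) (M(E) = (E + 1)/(E - 30) = (1 + E)/(-30 + E))
l(f) = 3 + f (l(f) = 8 + (-5 + f) = 3 + f)
-(l(r) + M(189)) = -((3 - 49) + (1 + 189)/(-30 + 189)) = -(-46 + 190/159) = -1*(-7124/159) = 7124/159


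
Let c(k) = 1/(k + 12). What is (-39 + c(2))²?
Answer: 297025/196 ≈ 1515.4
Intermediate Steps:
c(k) = 1/(12 + k)
(-39 + c(2))² = (-39 + 1/(12 + 2))² = (-39 + 1/14)² = (-545/14)² = 297025/196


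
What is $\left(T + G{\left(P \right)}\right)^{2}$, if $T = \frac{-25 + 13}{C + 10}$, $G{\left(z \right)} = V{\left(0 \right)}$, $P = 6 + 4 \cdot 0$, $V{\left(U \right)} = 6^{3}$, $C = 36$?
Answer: $\frac{24621444}{529} \approx 46543.0$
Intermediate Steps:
$V{\left(U \right)} = 216$
$P = 6$ ($P = 6 + 0 = 6$)
$G{\left(z \right)} = 216$
$T = - \frac{6}{23}$ ($T = \frac{-25 + 13}{36 + 10} = - \frac{12}{46} = \left(-12\right) \frac{1}{46} = - \frac{6}{23} \approx -0.26087$)
$\left(T + G{\left(P \right)}\right)^{2} = \left(- \frac{6}{23} + 216\right)^{2} = \left(\frac{4962}{23}\right)^{2} = \frac{24621444}{529}$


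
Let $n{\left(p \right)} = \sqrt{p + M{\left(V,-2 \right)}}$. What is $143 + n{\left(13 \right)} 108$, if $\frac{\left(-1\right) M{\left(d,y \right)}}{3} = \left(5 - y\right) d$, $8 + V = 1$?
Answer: $143 + 432 \sqrt{10} \approx 1509.1$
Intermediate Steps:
$V = -7$ ($V = -8 + 1 = -7$)
$M{\left(d,y \right)} = - 3 d \left(5 - y\right)$ ($M{\left(d,y \right)} = - 3 \left(5 - y\right) d = - 3 d \left(5 - y\right)$)
$n{\left(p \right)} = \sqrt{147 + p}$ ($n{\left(p \right)} = \sqrt{p + 3 \left(-7\right) \left(-5 - 2\right)} = \sqrt{p + 3 \left(-7\right) \left(-7\right)} = \sqrt{p + 147} = \sqrt{147 + p}$)
$143 + n{\left(13 \right)} 108 = 143 + \sqrt{147 + 13} \cdot 108 = 143 + \sqrt{160} \cdot 108 = 143 + 4 \sqrt{10} \cdot 108 = 143 + 432 \sqrt{10}$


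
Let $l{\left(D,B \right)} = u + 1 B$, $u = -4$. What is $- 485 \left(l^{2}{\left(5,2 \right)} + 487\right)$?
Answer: $-238135$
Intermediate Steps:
$l{\left(D,B \right)} = -4 + B$ ($l{\left(D,B \right)} = -4 + 1 B = -4 + B$)
$- 485 \left(l^{2}{\left(5,2 \right)} + 487\right) = - 485 \left(\left(-4 + 2\right)^{2} + 487\right) = - 485 \left(\left(-2\right)^{2} + 487\right) = - 485 \left(4 + 487\right) = \left(-485\right) 491 = -238135$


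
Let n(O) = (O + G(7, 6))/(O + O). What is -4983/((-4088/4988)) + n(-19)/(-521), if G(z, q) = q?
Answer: 30755204728/5058389 ≈ 6080.0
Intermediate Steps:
n(O) = (6 + O)/(2*O) (n(O) = (O + 6)/(O + O) = (6 + O)/((2*O)) = (6 + O)*(1/(2*O)) = (6 + O)/(2*O))
-4983/((-4088/4988)) + n(-19)/(-521) = -4983/((-4088/4988)) + ((½)*(6 - 19)/(-19))/(-521) = -4983/((-4088*1/4988)) + ((½)*(-1/19)*(-13))*(-1/521) = -4983/(-1022/1247) + (13/38)*(-1/521) = -4983*(-1247/1022) - 13/19798 = 6213801/1022 - 13/19798 = 30755204728/5058389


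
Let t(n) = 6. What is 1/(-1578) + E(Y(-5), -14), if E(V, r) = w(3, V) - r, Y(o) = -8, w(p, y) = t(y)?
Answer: 31559/1578 ≈ 19.999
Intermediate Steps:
w(p, y) = 6
E(V, r) = 6 - r
1/(-1578) + E(Y(-5), -14) = 1/(-1578) + (6 - 1*(-14)) = -1/1578 + (6 + 14) = -1/1578 + 20 = 31559/1578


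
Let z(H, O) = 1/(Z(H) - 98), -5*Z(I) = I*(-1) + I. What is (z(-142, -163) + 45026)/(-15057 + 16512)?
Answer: 1470849/47530 ≈ 30.946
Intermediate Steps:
Z(I) = 0 (Z(I) = -(I*(-1) + I)/5 = -(-I + I)/5 = -1/5*0 = 0)
z(H, O) = -1/98 (z(H, O) = 1/(0 - 98) = 1/(-98) = -1/98)
(z(-142, -163) + 45026)/(-15057 + 16512) = (-1/98 + 45026)/(-15057 + 16512) = (4412547/98)/1455 = (4412547/98)*(1/1455) = 1470849/47530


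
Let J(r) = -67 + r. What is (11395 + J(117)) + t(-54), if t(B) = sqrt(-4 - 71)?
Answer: 11445 + 5*I*sqrt(3) ≈ 11445.0 + 8.6602*I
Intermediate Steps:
t(B) = 5*I*sqrt(3) (t(B) = sqrt(-75) = 5*I*sqrt(3))
(11395 + J(117)) + t(-54) = (11395 + (-67 + 117)) + 5*I*sqrt(3) = (11395 + 50) + 5*I*sqrt(3) = 11445 + 5*I*sqrt(3)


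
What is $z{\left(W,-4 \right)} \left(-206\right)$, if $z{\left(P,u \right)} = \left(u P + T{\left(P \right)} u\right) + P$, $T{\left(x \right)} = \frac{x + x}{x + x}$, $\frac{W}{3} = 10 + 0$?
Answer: $19364$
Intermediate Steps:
$W = 30$ ($W = 3 \left(10 + 0\right) = 3 \cdot 10 = 30$)
$T{\left(x \right)} = 1$ ($T{\left(x \right)} = \frac{2 x}{2 x} = 2 x \frac{1}{2 x} = 1$)
$z{\left(P,u \right)} = P + u + P u$ ($z{\left(P,u \right)} = \left(u P + 1 u\right) + P = \left(P u + u\right) + P = \left(u + P u\right) + P = P + u + P u$)
$z{\left(W,-4 \right)} \left(-206\right) = \left(30 - 4 + 30 \left(-4\right)\right) \left(-206\right) = \left(30 - 4 - 120\right) \left(-206\right) = \left(-94\right) \left(-206\right) = 19364$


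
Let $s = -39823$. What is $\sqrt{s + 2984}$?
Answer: $i \sqrt{36839} \approx 191.93 i$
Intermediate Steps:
$\sqrt{s + 2984} = \sqrt{-39823 + 2984} = \sqrt{-36839} = i \sqrt{36839}$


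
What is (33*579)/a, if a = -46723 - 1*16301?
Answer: -6369/21008 ≈ -0.30317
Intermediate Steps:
a = -63024 (a = -46723 - 16301 = -63024)
(33*579)/a = (33*579)/(-63024) = 19107*(-1/63024) = -6369/21008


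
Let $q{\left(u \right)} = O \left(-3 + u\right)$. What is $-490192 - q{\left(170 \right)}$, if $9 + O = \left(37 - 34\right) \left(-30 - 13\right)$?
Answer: $-467146$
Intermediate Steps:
$O = -138$ ($O = -9 + \left(37 - 34\right) \left(-30 - 13\right) = -9 + 3 \left(-43\right) = -9 - 129 = -138$)
$q{\left(u \right)} = 414 - 138 u$ ($q{\left(u \right)} = - 138 \left(-3 + u\right) = 414 - 138 u$)
$-490192 - q{\left(170 \right)} = -490192 - \left(414 - 23460\right) = -490192 - -23046 = -490192 + 23046 = -467146$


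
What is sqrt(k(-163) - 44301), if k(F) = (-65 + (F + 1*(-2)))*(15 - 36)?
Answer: I*sqrt(39471) ≈ 198.67*I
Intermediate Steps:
k(F) = 1407 - 21*F (k(F) = (-65 + (F - 2))*(-21) = (-65 + (-2 + F))*(-21) = (-67 + F)*(-21) = 1407 - 21*F)
sqrt(k(-163) - 44301) = sqrt((1407 - 21*(-163)) - 44301) = sqrt((1407 + 3423) - 44301) = sqrt(4830 - 44301) = sqrt(-39471) = I*sqrt(39471)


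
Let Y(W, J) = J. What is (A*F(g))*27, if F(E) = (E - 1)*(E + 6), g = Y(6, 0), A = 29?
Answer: -4698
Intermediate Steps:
g = 0
F(E) = (-1 + E)*(6 + E)
(A*F(g))*27 = (29*(-6 + 0² + 5*0))*27 = (29*(-6 + 0 + 0))*27 = (29*(-6))*27 = -174*27 = -4698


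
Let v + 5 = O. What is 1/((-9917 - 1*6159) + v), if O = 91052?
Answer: 1/74971 ≈ 1.3338e-5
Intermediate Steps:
v = 91047 (v = -5 + 91052 = 91047)
1/((-9917 - 1*6159) + v) = 1/((-9917 - 1*6159) + 91047) = 1/((-9917 - 6159) + 91047) = 1/(-16076 + 91047) = 1/74971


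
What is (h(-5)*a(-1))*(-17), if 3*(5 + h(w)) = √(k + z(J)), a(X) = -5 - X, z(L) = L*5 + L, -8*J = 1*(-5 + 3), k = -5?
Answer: -340 + 34*I*√14/3 ≈ -340.0 + 42.405*I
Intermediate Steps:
J = ¼ (J = -(-5 + 3)/8 = -(-2)/8 = -⅛*(-2) = ¼ ≈ 0.25000)
z(L) = 6*L (z(L) = 5*L + L = 6*L)
h(w) = -5 + I*√14/6 (h(w) = -5 + √(-5 + 6*(¼))/3 = -5 + √(-5 + 3/2)/3 = -5 + √(-7/2)/3 = -5 + (I*√14/2)/3 = -5 + I*√14/6)
(h(-5)*a(-1))*(-17) = ((-5 + I*√14/6)*(-5 - 1*(-1)))*(-17) = ((-5 + I*√14/6)*(-5 + 1))*(-17) = ((-5 + I*√14/6)*(-4))*(-17) = (20 - 2*I*√14/3)*(-17) = -340 + 34*I*√14/3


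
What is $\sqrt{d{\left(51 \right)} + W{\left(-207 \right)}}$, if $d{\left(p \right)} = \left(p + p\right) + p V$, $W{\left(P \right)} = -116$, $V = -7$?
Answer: $i \sqrt{371} \approx 19.261 i$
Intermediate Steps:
$d{\left(p \right)} = - 5 p$ ($d{\left(p \right)} = \left(p + p\right) + p \left(-7\right) = 2 p - 7 p = - 5 p$)
$\sqrt{d{\left(51 \right)} + W{\left(-207 \right)}} = \sqrt{\left(-5\right) 51 - 116} = \sqrt{-255 - 116} = \sqrt{-371} = i \sqrt{371}$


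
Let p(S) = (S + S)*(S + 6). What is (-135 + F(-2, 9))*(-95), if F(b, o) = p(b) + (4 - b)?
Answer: 13775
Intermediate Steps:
p(S) = 2*S*(6 + S) (p(S) = (2*S)*(6 + S) = 2*S*(6 + S))
F(b, o) = 4 - b + 2*b*(6 + b) (F(b, o) = 2*b*(6 + b) + (4 - b) = 4 - b + 2*b*(6 + b))
(-135 + F(-2, 9))*(-95) = (-135 + (4 - 1*(-2) + 2*(-2)*(6 - 2)))*(-95) = (-135 + (4 + 2 + 2*(-2)*4))*(-95) = (-135 + (4 + 2 - 16))*(-95) = (-135 - 10)*(-95) = -145*(-95) = 13775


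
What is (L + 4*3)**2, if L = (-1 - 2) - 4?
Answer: 25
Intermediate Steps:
L = -7 (L = -3 - 4 = -7)
(L + 4*3)**2 = (-7 + 4*3)**2 = (-7 + 12)**2 = 5**2 = 25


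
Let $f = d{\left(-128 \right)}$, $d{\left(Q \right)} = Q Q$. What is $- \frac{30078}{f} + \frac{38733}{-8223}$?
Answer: $- \frac{146988811}{22454272} \approx -6.5461$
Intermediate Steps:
$d{\left(Q \right)} = Q^{2}$
$f = 16384$ ($f = \left(-128\right)^{2} = 16384$)
$- \frac{30078}{f} + \frac{38733}{-8223} = - \frac{30078}{16384} + \frac{38733}{-8223} = \left(-30078\right) \frac{1}{16384} + 38733 \left(- \frac{1}{8223}\right) = - \frac{15039}{8192} - \frac{12911}{2741} = - \frac{146988811}{22454272}$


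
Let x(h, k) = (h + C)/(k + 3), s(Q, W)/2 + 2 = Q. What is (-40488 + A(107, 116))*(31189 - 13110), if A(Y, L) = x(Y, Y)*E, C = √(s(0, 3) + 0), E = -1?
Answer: -80520015173/110 - 18079*I/55 ≈ -7.32e+8 - 328.71*I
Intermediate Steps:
s(Q, W) = -4 + 2*Q
C = 2*I (C = √((-4 + 2*0) + 0) = √((-4 + 0) + 0) = √(-4 + 0) = √(-4) = 2*I ≈ 2.0*I)
x(h, k) = (h + 2*I)/(3 + k) (x(h, k) = (h + 2*I)/(k + 3) = (h + 2*I)/(3 + k))
A(Y, L) = -(Y + 2*I)/(3 + Y) (A(Y, L) = ((Y + 2*I)/(3 + Y))*(-1) = -(Y + 2*I)/(3 + Y))
(-40488 + A(107, 116))*(31189 - 13110) = (-40488 + (-1*107 - 2*I)/(3 + 107))*(31189 - 13110) = (-40488 + (-107 - 2*I)/110)*18079 = (-40488 + (-107/110 - I/55))*18079 = (-4453787/110 - I/55)*18079 = -80520015173/110 - 18079*I/55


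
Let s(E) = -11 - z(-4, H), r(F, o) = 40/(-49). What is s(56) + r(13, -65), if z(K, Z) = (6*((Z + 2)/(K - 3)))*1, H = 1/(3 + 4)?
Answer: -489/49 ≈ -9.9796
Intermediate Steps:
r(F, o) = -40/49 (r(F, o) = 40*(-1/49) = -40/49)
H = 1/7 ≈ 0.14286
z(K, Z) = 6*(2 + Z)/(-3 + K) (z(K, Z) = (6*((2 + Z)/(-3 + K)))*1 = (6*(2 + Z)/(-3 + K))*1 = 6*(2 + Z)/(-3 + K))
s(E) = -449/49 (s(E) = -11 - 6*(2 + 1/7)/(-3 - 4) = -11 - 6*15/((-7)*7) = -11 - 6*(-1)*15/(7*7) = -11 - 1*(-90/49) = -11 + 90/49 = -449/49)
s(56) + r(13, -65) = -449/49 - 40/49 = -489/49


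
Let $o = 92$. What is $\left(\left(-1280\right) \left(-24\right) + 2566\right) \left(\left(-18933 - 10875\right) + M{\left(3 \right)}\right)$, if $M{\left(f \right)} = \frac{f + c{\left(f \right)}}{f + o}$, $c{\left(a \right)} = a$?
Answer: $- \frac{94257763644}{95} \approx -9.9219 \cdot 10^{8}$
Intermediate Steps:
$M{\left(f \right)} = \frac{2 f}{92 + f}$ ($M{\left(f \right)} = \frac{f + f}{f + 92} = \frac{2 f}{92 + f}$)
$\left(\left(-1280\right) \left(-24\right) + 2566\right) \left(\left(-18933 - 10875\right) + M{\left(3 \right)}\right) = \left(\left(-1280\right) \left(-24\right) + 2566\right) \left(\left(-18933 - 10875\right) + 2 \cdot 3 \frac{1}{92 + 3}\right) = \left(30720 + 2566\right) \left(\left(-18933 - 10875\right) + 2 \cdot 3 \cdot \frac{1}{95}\right) = 33286 \left(-29808 + 2 \cdot 3 \cdot \frac{1}{95}\right) = 33286 \left(-29808 + \frac{6}{95}\right) = 33286 \left(- \frac{2831754}{95}\right) = - \frac{94257763644}{95}$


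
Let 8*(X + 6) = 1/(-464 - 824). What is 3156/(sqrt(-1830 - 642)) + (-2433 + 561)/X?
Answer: 19289088/61825 - 263*I*sqrt(618)/103 ≈ 312.0 - 63.476*I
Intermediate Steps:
X = -61825/10304 (X = -6 + 1/(8*(-464 - 824)) = -6 + (1/8)/(-1288) = -6 + (1/8)*(-1/1288) = -6 - 1/10304 = -61825/10304 ≈ -6.0001)
3156/(sqrt(-1830 - 642)) + (-2433 + 561)/X = 3156/(sqrt(-1830 - 642)) + (-2433 + 561)/(-61825/10304) = 3156/(sqrt(-2472)) - 1872*(-10304/61825) = 3156/((2*I*sqrt(618))) + 19289088/61825 = 3156*(-I*sqrt(618)/1236) + 19289088/61825 = -263*I*sqrt(618)/103 + 19289088/61825 = 19289088/61825 - 263*I*sqrt(618)/103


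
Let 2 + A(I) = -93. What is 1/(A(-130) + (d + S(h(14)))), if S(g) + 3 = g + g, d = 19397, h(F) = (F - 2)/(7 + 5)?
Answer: 1/19301 ≈ 5.1811e-5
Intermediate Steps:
h(F) = -1/6 + F/12 (h(F) = (-2 + F)/12 = (-2 + F)*(1/12) = -1/6 + F/12)
A(I) = -95 (A(I) = -2 - 93 = -95)
S(g) = -3 + 2*g (S(g) = -3 + (g + g) = -3 + 2*g)
1/(A(-130) + (d + S(h(14)))) = 1/(-95 + (19397 + (-3 + 2*(-1/6 + (1/12)*14)))) = 1/(-95 + (19397 + (-3 + 2*(-1/6 + 7/6)))) = 1/(-95 + (19397 + (-3 + 2*1))) = 1/(-95 + (19397 + (-3 + 2))) = 1/(-95 + (19397 - 1)) = 1/(-95 + 19396) = 1/19301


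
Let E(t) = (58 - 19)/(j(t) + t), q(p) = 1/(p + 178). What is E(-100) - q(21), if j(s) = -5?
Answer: -2622/6965 ≈ -0.37645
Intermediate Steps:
q(p) = 1/(178 + p)
E(t) = 39/(-5 + t) (E(t) = (58 - 19)/(-5 + t) = 39/(-5 + t))
E(-100) - q(21) = 39/(-5 - 100) - 1/(178 + 21) = 39/(-105) - 1/199 = 39*(-1/105) - 1*1/199 = -13/35 - 1/199 = -2622/6965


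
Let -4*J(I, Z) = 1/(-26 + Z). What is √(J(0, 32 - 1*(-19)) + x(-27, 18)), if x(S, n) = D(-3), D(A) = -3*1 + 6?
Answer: √299/10 ≈ 1.7292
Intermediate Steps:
D(A) = 3 (D(A) = -3 + 6 = 3)
J(I, Z) = -1/(4*(-26 + Z))
x(S, n) = 3
√(J(0, 32 - 1*(-19)) + x(-27, 18)) = √(-1/(-104 + 4*(32 - 1*(-19))) + 3) = √(-1/(-104 + 4*(32 + 19)) + 3) = √(-1/(-104 + 4*51) + 3) = √(-1/(-104 + 204) + 3) = √(-1/100 + 3) = √(299/100) = √299/10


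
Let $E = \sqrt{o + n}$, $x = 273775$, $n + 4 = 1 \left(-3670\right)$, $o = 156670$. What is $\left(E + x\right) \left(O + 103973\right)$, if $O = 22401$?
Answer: $34598041850 + 252748 \sqrt{38249} \approx 3.4647 \cdot 10^{10}$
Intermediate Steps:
$n = -3674$ ($n = -4 + 1 \left(-3670\right) = -4 - 3670 = -3674$)
$E = 2 \sqrt{38249}$ ($E = \sqrt{156670 - 3674} = \sqrt{152996} = 2 \sqrt{38249} \approx 391.15$)
$\left(E + x\right) \left(O + 103973\right) = \left(2 \sqrt{38249} + 273775\right) \left(22401 + 103973\right) = \left(273775 + 2 \sqrt{38249}\right) 126374 = 34598041850 + 252748 \sqrt{38249}$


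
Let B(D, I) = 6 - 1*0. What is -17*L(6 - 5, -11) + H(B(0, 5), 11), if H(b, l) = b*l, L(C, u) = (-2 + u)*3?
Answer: 729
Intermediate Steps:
L(C, u) = -6 + 3*u
B(D, I) = 6 (B(D, I) = 6 + 0 = 6)
-17*L(6 - 5, -11) + H(B(0, 5), 11) = -17*(-6 + 3*(-11)) + 6*11 = -17*(-6 - 33) + 66 = -17*(-39) + 66 = 663 + 66 = 729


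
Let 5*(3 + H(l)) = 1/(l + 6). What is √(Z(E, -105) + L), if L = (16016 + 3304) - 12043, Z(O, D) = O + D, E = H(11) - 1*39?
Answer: 3*√5723815/85 ≈ 84.439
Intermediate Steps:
H(l) = -3 + 1/(5*(6 + l)) (H(l) = -3 + 1/(5*(l + 6)) = -3 + 1/(5*(6 + l)))
E = -3569/85 (E = (-89 - 15*11)/(5*(6 + 11)) - 1*39 = (⅕)*(-89 - 165)/17 - 39 = (⅕)*(1/17)*(-254) - 39 = -254/85 - 39 = -3569/85 ≈ -41.988)
Z(O, D) = D + O
L = 7277 (L = 19320 - 12043 = 7277)
√(Z(E, -105) + L) = √((-105 - 3569/85) + 7277) = √(-12494/85 + 7277) = √(606051/85) = 3*√5723815/85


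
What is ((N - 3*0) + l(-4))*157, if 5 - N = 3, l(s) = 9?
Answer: 1727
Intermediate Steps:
N = 2 (N = 5 - 1*3 = 5 - 3 = 2)
((N - 3*0) + l(-4))*157 = ((2 - 3*0) + 9)*157 = ((2 + 0) + 9)*157 = (2 + 9)*157 = 11*157 = 1727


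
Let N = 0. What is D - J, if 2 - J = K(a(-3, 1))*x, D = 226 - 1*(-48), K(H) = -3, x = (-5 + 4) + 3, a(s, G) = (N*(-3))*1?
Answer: 266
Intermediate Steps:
a(s, G) = 0 (a(s, G) = (0*(-3))*1 = 0*1 = 0)
x = 2 (x = -1 + 3 = 2)
D = 274 (D = 226 + 48 = 274)
J = 8 (J = 2 - (-3)*2 = 2 - 1*(-6) = 2 + 6 = 8)
D - J = 274 - 1*8 = 274 - 8 = 266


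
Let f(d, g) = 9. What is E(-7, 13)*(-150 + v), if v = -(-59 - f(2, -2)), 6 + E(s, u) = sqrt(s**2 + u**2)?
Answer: 492 - 82*sqrt(218) ≈ -718.72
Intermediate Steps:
E(s, u) = -6 + sqrt(s**2 + u**2)
v = 68 (v = -(-59 - 1*9) = -(-59 - 9) = -1*(-68) = 68)
E(-7, 13)*(-150 + v) = (-6 + sqrt((-7)**2 + 13**2))*(-150 + 68) = (-6 + sqrt(49 + 169))*(-82) = (-6 + sqrt(218))*(-82) = 492 - 82*sqrt(218)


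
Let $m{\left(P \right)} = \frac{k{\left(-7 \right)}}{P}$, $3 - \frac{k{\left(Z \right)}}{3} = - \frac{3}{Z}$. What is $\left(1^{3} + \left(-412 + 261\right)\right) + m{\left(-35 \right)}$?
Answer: $- \frac{36804}{245} \approx -150.22$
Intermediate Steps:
$k{\left(Z \right)} = 9 + \frac{9}{Z}$ ($k{\left(Z \right)} = 9 - 3 \left(- \frac{3}{Z}\right) = 9 + \frac{9}{Z}$)
$m{\left(P \right)} = \frac{54}{7 P}$ ($m{\left(P \right)} = \frac{9 + \frac{9}{-7}}{P} = \frac{9 + 9 \left(- \frac{1}{7}\right)}{P} = \frac{9 - \frac{9}{7}}{P} = \frac{54}{7 P}$)
$\left(1^{3} + \left(-412 + 261\right)\right) + m{\left(-35 \right)} = \left(1^{3} + \left(-412 + 261\right)\right) + \frac{54}{7 \left(-35\right)} = \left(1 - 151\right) + \frac{54}{7} \left(- \frac{1}{35}\right) = -150 - \frac{54}{245} = - \frac{36804}{245}$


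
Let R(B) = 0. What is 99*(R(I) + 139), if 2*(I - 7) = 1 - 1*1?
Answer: 13761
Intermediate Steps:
I = 7 (I = 7 + (1 - 1*1)/2 = 7 + (1 - 1)/2 = 7 + (1/2)*0 = 7 + 0 = 7)
99*(R(I) + 139) = 99*(0 + 139) = 99*139 = 13761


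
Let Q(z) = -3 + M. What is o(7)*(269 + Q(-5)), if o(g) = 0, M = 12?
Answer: 0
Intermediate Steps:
Q(z) = 9 (Q(z) = -3 + 12 = 9)
o(7)*(269 + Q(-5)) = 0*(269 + 9) = 0*278 = 0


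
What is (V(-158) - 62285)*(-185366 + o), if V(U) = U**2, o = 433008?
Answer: -9242247082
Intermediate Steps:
(V(-158) - 62285)*(-185366 + o) = ((-158)**2 - 62285)*(-185366 + 433008) = (24964 - 62285)*247642 = -37321*247642 = -9242247082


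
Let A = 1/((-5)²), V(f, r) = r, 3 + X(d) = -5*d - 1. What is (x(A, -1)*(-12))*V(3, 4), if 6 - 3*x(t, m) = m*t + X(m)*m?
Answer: -2816/25 ≈ -112.64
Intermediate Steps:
X(d) = -4 - 5*d (X(d) = -3 + (-5*d - 1) = -3 + (-1 - 5*d) = -4 - 5*d)
A = 1/25 ≈ 0.040000
x(t, m) = 2 - m*t/3 - m*(-4 - 5*m)/3 (x(t, m) = 2 - (m*t + (-4 - 5*m)*m)/3 = 2 - (m*t + m*(-4 - 5*m))/3 = 2 + (-m*t/3 - m*(-4 - 5*m)/3) = 2 - m*t/3 - m*(-4 - 5*m)/3)
(x(A, -1)*(-12))*V(3, 4) = ((2 - ⅓*(-1)*1/25 + (⅓)*(-1)*(4 + 5*(-1)))*(-12))*4 = ((2 + 1/75 + (⅓)*(-1)*(4 - 5))*(-12))*4 = ((2 + 1/75 + (⅓)*(-1)*(-1))*(-12))*4 = ((2 + 1/75 + ⅓)*(-12))*4 = ((176/75)*(-12))*4 = -704/25*4 = -2816/25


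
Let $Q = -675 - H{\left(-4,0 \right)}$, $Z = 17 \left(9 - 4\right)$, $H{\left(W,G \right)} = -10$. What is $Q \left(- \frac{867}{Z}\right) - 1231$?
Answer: $5552$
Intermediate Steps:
$Z = 85$ ($Z = 17 \cdot 5 = 85$)
$Q = -665$ ($Q = -675 - -10 = -675 + 10 = -665$)
$Q \left(- \frac{867}{Z}\right) - 1231 = - 665 \left(- \frac{867}{85}\right) - 1231 = - 665 \left(\left(-867\right) \frac{1}{85}\right) - 1231 = \left(-665\right) \left(- \frac{51}{5}\right) - 1231 = 6783 - 1231 = 5552$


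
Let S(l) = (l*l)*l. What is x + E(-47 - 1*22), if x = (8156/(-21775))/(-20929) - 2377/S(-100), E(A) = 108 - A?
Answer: 3226604799950943/18229159000000 ≈ 177.00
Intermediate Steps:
S(l) = l³ (S(l) = l²*l = l³)
x = 43656950943/18229159000000 (x = (8156/(-21775))/(-20929) - 2377/((-100)³) = (8156*(-1/21775))*(-1/20929) - 2377/(-1000000) = -8156/21775*(-1/20929) - 2377*(-1/1000000) = 8156/455728975 + 2377/1000000 = 43656950943/18229159000000 ≈ 0.0023949)
x + E(-47 - 1*22) = 43656950943/18229159000000 + (108 - (-47 - 1*22)) = 43656950943/18229159000000 + (108 - (-47 - 22)) = 43656950943/18229159000000 + (108 - 1*(-69)) = 43656950943/18229159000000 + (108 + 69) = 43656950943/18229159000000 + 177 = 3226604799950943/18229159000000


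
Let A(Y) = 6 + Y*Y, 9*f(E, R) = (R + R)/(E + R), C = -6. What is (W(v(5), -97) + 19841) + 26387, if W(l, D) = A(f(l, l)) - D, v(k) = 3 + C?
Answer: 3752812/81 ≈ 46331.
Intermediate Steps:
f(E, R) = 2*R/(9*(E + R)) (f(E, R) = ((R + R)/(E + R))/9 = ((2*R)/(E + R))/9 = (2*R/(E + R))/9 = 2*R/(9*(E + R)))
A(Y) = 6 + Y²
v(k) = -3 (v(k) = 3 - 6 = -3)
W(l, D) = 487/81 - D (W(l, D) = (6 + (2*l/(9*(l + l)))²) - D = (6 + (2*l/(9*((2*l))))²) - D = (6 + (2*l*(1/(2*l))/9)²) - D = (6 + (⅑)²) - D = (6 + 1/81) - D = 487/81 - D)
(W(v(5), -97) + 19841) + 26387 = ((487/81 - 1*(-97)) + 19841) + 26387 = ((487/81 + 97) + 19841) + 26387 = (8344/81 + 19841) + 26387 = 1615465/81 + 26387 = 3752812/81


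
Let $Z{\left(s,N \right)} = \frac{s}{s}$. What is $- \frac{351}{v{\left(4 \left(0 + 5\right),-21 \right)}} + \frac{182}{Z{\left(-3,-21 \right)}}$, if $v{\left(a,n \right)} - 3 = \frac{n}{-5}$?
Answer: $\frac{533}{4} \approx 133.25$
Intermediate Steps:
$Z{\left(s,N \right)} = 1$
$v{\left(a,n \right)} = 3 - \frac{n}{5}$ ($v{\left(a,n \right)} = 3 + \frac{n}{-5} = 3 + n \left(- \frac{1}{5}\right) = 3 - \frac{n}{5}$)
$- \frac{351}{v{\left(4 \left(0 + 5\right),-21 \right)}} + \frac{182}{Z{\left(-3,-21 \right)}} = - \frac{351}{3 - - \frac{21}{5}} + \frac{182}{1} = - \frac{351}{3 + \frac{21}{5}} + 182 \cdot 1 = - \frac{351}{\frac{36}{5}} + 182 = \left(-351\right) \frac{5}{36} + 182 = - \frac{195}{4} + 182 = \frac{533}{4}$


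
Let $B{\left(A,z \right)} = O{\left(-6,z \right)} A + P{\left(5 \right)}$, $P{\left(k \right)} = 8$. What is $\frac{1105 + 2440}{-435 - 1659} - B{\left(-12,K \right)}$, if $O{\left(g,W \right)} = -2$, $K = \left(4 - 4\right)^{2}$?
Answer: $- \frac{70553}{2094} \approx -33.693$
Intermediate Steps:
$K = 0$ ($K = 0^{2} = 0$)
$B{\left(A,z \right)} = 8 - 2 A$ ($B{\left(A,z \right)} = - 2 A + 8 = 8 - 2 A$)
$\frac{1105 + 2440}{-435 - 1659} - B{\left(-12,K \right)} = \frac{1105 + 2440}{-435 - 1659} - \left(8 - -24\right) = \frac{3545}{-2094} - \left(8 + 24\right) = 3545 \left(- \frac{1}{2094}\right) - 32 = - \frac{3545}{2094} - 32 = - \frac{70553}{2094}$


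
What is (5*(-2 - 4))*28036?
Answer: -841080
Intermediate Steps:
(5*(-2 - 4))*28036 = (5*(-6))*28036 = -30*28036 = -841080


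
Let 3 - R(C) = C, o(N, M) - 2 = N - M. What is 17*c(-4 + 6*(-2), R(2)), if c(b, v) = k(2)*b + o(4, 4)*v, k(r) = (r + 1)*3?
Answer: -2414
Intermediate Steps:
o(N, M) = 2 + N - M (o(N, M) = 2 + (N - M) = 2 + N - M)
R(C) = 3 - C
k(r) = 3 + 3*r (k(r) = (1 + r)*3 = 3 + 3*r)
c(b, v) = 2*v + 9*b (c(b, v) = (3 + 3*2)*b + (2 + 4 - 1*4)*v = (3 + 6)*b + (2 + 4 - 4)*v = 9*b + 2*v = 2*v + 9*b)
17*c(-4 + 6*(-2), R(2)) = 17*(2*(3 - 1*2) + 9*(-4 + 6*(-2))) = 17*(2*(3 - 2) + 9*(-4 - 12)) = 17*(2*1 + 9*(-16)) = 17*(2 - 144) = 17*(-142) = -2414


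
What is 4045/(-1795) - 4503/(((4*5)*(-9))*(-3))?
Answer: -684479/64620 ≈ -10.592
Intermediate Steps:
4045/(-1795) - 4503/(((4*5)*(-9))*(-3)) = 4045*(-1/1795) - 4503/((20*(-9))*(-3)) = -809/359 - 4503/((-180*(-3))) = -809/359 - 4503/540 = -809/359 - 4503*1/540 = -809/359 - 1501/180 = -684479/64620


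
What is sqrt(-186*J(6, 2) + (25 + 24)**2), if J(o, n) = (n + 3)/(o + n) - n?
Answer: sqrt(10627)/2 ≈ 51.544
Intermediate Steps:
J(o, n) = -n + (3 + n)/(n + o) (J(o, n) = (3 + n)/(n + o) - n = -n + (3 + n)/(n + o))
sqrt(-186*J(6, 2) + (25 + 24)**2) = sqrt(-186*(3 + 2 - 1*2**2 - 1*2*6)/(2 + 6) + (25 + 24)**2) = sqrt(-186*(3 + 2 - 1*4 - 12)/8 + 49**2) = sqrt(-93*(3 + 2 - 4 - 12)/4 + 2401) = sqrt(-93*(-11)/4 + 2401) = sqrt(-186*(-11/8) + 2401) = sqrt(1023/4 + 2401) = sqrt(10627/4) = sqrt(10627)/2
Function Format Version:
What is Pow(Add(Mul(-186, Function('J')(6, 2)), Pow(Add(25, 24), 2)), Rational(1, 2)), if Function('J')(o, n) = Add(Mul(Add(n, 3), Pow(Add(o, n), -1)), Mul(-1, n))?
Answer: Mul(Rational(1, 2), Pow(10627, Rational(1, 2))) ≈ 51.544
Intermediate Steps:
Function('J')(o, n) = Add(Mul(-1, n), Mul(Pow(Add(n, o), -1), Add(3, n))) (Function('J')(o, n) = Add(Mul(Add(3, n), Pow(Add(n, o), -1)), Mul(-1, n)) = Add(Mul(Pow(Add(n, o), -1), Add(3, n)), Mul(-1, n)) = Add(Mul(-1, n), Mul(Pow(Add(n, o), -1), Add(3, n))))
Pow(Add(Mul(-186, Function('J')(6, 2)), Pow(Add(25, 24), 2)), Rational(1, 2)) = Pow(Add(Mul(-186, Mul(Pow(Add(2, 6), -1), Add(3, 2, Mul(-1, Pow(2, 2)), Mul(-1, 2, 6)))), Pow(Add(25, 24), 2)), Rational(1, 2)) = Pow(Add(Mul(-186, Mul(Pow(8, -1), Add(3, 2, Mul(-1, 4), -12))), Pow(49, 2)), Rational(1, 2)) = Pow(Add(Mul(-186, Mul(Rational(1, 8), Add(3, 2, -4, -12))), 2401), Rational(1, 2)) = Pow(Add(Mul(-186, Mul(Rational(1, 8), -11)), 2401), Rational(1, 2)) = Pow(Add(Mul(-186, Rational(-11, 8)), 2401), Rational(1, 2)) = Pow(Add(Rational(1023, 4), 2401), Rational(1, 2)) = Pow(Rational(10627, 4), Rational(1, 2)) = Mul(Rational(1, 2), Pow(10627, Rational(1, 2)))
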